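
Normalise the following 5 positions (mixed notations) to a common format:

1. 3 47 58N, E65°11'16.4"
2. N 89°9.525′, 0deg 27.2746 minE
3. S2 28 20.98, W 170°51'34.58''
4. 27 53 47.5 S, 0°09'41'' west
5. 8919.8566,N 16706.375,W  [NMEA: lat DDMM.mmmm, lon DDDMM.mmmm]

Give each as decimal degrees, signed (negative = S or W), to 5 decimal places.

Point 1:
  Latitude: 3° + 47/60 + 58/3600 = 3 + 0.783333 + 0.016111 = 3.799444
  N ⇒ keep positive
  Lon: 65 + 11/60 + 16.4/3600 = 65.187889
  E ⇒ keep positive
Point 2:
  Lat: 9.525′ = 0.158750°; total 89.158750
  N ⇒ keep positive
  Longitude: 0 + 27.2746/60 = 0.454577
  E → positive
Point 3:
  φ: 28′ + 20.98″ = 28.34967′; 2 + 28.34967/60 = 2.472494
  S → negative
  Longitude: 51′ + 34.58″ = 51.57633′; 170 + 51.57633/60 = 170.859606
  W ⇒ negate
Point 4:
  φ: 27° + 53/60 + 47.5/3600 = 27 + 0.883333 + 0.013194 = 27.896528
  S ⇒ negate
  Longitude: 0 + 9/60 + 41/3600 = 0.161389
  W ⇒ negate
Point 5:
  Latitude: degrees = first 2 digits = 89, minutes = 19.8566; 89 + 19.8566/60 = 89.330943
  N → positive
  Longitude: split at 3 digits → 167° and 6.375′; 167 + 6.375/60 = 167.106250
  hemisphere W, so the sign is −

1. 3.79944, 65.18789
2. 89.15875, 0.45458
3. -2.47249, -170.85961
4. -27.89653, -0.16139
5. 89.33094, -167.10625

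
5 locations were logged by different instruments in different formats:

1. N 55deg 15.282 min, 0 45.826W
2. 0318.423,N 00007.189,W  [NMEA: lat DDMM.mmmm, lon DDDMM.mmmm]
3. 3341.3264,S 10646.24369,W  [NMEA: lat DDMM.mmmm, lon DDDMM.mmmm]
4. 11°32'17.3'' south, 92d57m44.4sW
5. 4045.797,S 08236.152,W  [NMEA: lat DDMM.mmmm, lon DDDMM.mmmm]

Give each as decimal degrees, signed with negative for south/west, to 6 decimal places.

Point 1:
  Lat: 15.282′ = 0.254700°; total 55.2547000
  N ⇒ keep positive
  λ: 0 + 45.826/60 = 0.7637667
  W → negative
Point 2:
  φ: degrees = first 2 digits = 3, minutes = 18.423; 3 + 18.423/60 = 3.3070500
  N → positive
  λ: split at 3 digits → 000° and 7.189′; 0 + 7.189/60 = 0.1198167
  W ⇒ negate
Point 3:
  Lat: split at 2 digits → 33° and 41.3264′; 33 + 41.3264/60 = 33.6887733
  hemisphere S, so the sign is −
  Lon: split at 3 digits → 106° and 46.24369′; 106 + 46.24369/60 = 106.7707282
  W ⇒ negate
Point 4:
  φ: 11° + 32/60 + 17.3/3600 = 11 + 0.533333 + 0.004806 = 11.5381389
  S ⇒ negate
  λ: 57′ + 44.4″ = 57.74000′; 92 + 57.74000/60 = 92.9623333
  W ⇒ negate
Point 5:
  Latitude: degrees = first 2 digits = 40, minutes = 45.797; 40 + 45.797/60 = 40.7632833
  hemisphere S, so the sign is −
  λ: split at 3 digits → 082° and 36.152′; 82 + 36.152/60 = 82.6025333
  W → negative

1. 55.254700, -0.763767
2. 3.307050, -0.119817
3. -33.688773, -106.770728
4. -11.538139, -92.962333
5. -40.763283, -82.602533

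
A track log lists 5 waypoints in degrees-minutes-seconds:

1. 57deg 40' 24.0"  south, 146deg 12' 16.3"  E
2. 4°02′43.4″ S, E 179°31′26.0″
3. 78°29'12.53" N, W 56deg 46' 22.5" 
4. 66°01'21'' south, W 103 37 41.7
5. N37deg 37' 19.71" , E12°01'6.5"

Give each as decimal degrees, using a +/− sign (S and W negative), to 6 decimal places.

Point 1:
  φ: 40′ + 24″ = 40.40000′; 57 + 40.40000/60 = 57.6733333
  S → negative
  Lon: 12′ + 16.3″ = 12.27167′; 146 + 12.27167/60 = 146.2045278
  E → positive
Point 2:
  Latitude: 4 + 2/60 + 43.4/3600 = 4.0453889
  S → negative
  Lon: 179 + 31/60 + 26/3600 = 179.5238889
  E ⇒ keep positive
Point 3:
  Latitude: 29′ + 12.53″ = 29.20883′; 78 + 29.20883/60 = 78.4868139
  N → positive
  Lon: 46′ + 22.5″ = 46.37500′; 56 + 46.37500/60 = 56.7729167
  W ⇒ negate
Point 4:
  φ: 1′ + 21″ = 1.35000′; 66 + 1.35000/60 = 66.0225000
  S ⇒ negate
  λ: 103 + 37/60 + 41.7/3600 = 103.6282500
  hemisphere W, so the sign is −
Point 5:
  Lat: 37′ + 19.71″ = 37.32850′; 37 + 37.32850/60 = 37.6221417
  N → positive
  Lon: 1′ + 6.5″ = 1.10833′; 12 + 1.10833/60 = 12.0184722
  E ⇒ keep positive

1. -57.673333, 146.204528
2. -4.045389, 179.523889
3. 78.486814, -56.772917
4. -66.022500, -103.628250
5. 37.622142, 12.018472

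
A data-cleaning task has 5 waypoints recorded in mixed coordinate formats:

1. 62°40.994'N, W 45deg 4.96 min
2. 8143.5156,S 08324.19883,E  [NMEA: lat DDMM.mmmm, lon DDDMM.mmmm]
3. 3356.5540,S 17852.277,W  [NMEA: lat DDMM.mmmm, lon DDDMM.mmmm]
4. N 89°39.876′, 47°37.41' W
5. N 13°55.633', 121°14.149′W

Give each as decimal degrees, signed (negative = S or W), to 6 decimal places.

Point 1:
  Lat: 40.994′ = 0.683233°; total 62.6832333
  N ⇒ keep positive
  Longitude: 4.96′ = 0.082667°; total 45.0826667
  hemisphere W, so the sign is −
Point 2:
  φ: split at 2 digits → 81° and 43.5156′; 81 + 43.5156/60 = 81.7252600
  hemisphere S, so the sign is −
  Lon: split at 3 digits → 083° and 24.19883′; 83 + 24.19883/60 = 83.4033138
  E → positive
Point 3:
  φ: split at 2 digits → 33° and 56.554′; 33 + 56.554/60 = 33.9425667
  hemisphere S, so the sign is −
  λ: split at 3 digits → 178° and 52.277′; 178 + 52.277/60 = 178.8712833
  W → negative
Point 4:
  Latitude: 89 + 39.876/60 = 89.6646000
  N → positive
  Lon: 47 + 37.41/60 = 47.6235000
  W → negative
Point 5:
  Latitude: 55.633′ = 0.927217°; total 13.9272167
  N ⇒ keep positive
  λ: 14.149′ = 0.235817°; total 121.2358167
  W → negative

1. 62.683233, -45.082667
2. -81.725260, 83.403314
3. -33.942567, -178.871283
4. 89.664600, -47.623500
5. 13.927217, -121.235817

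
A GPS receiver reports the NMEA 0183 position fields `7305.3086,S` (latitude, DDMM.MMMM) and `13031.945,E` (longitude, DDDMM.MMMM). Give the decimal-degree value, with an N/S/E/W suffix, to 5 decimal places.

Lat: split at 2 digits → 73° and 5.3086′; 73 + 5.3086/60 = 73.088477
Longitude: degrees = first 3 digits = 130, minutes = 31.945; 130 + 31.945/60 = 130.532417

73.08848° S, 130.53242° E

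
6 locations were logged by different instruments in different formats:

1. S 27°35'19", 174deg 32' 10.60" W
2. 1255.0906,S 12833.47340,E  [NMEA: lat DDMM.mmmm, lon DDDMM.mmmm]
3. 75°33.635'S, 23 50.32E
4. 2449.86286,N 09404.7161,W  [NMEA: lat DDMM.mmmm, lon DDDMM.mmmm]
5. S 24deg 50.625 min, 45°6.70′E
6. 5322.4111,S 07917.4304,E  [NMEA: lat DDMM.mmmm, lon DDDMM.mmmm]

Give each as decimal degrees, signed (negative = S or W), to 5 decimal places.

Point 1:
  Lat: 27° + 35/60 + 19/3600 = 27 + 0.583333 + 0.005278 = 27.588611
  hemisphere S, so the sign is −
  λ: 174° + 32/60 + 10.6/3600 = 174 + 0.533333 + 0.002944 = 174.536278
  W → negative
Point 2:
  φ: degrees = first 2 digits = 12, minutes = 55.0906; 12 + 55.0906/60 = 12.918177
  S ⇒ negate
  Lon: split at 3 digits → 128° and 33.4734′; 128 + 33.4734/60 = 128.557890
  E → positive
Point 3:
  Latitude: 33.635′ = 0.560583°; total 75.560583
  S ⇒ negate
  Longitude: 23 + 50.32/60 = 23.838667
  E ⇒ keep positive
Point 4:
  Latitude: split at 2 digits → 24° and 49.86286′; 24 + 49.86286/60 = 24.831048
  N → positive
  Lon: degrees = first 3 digits = 94, minutes = 4.7161; 94 + 4.7161/60 = 94.078602
  W ⇒ negate
Point 5:
  Latitude: 24 + 50.625/60 = 24.843750
  S ⇒ negate
  Longitude: 45 + 6.7/60 = 45.111667
  E ⇒ keep positive
Point 6:
  Lat: degrees = first 2 digits = 53, minutes = 22.4111; 53 + 22.4111/60 = 53.373518
  S ⇒ negate
  Longitude: split at 3 digits → 079° and 17.4304′; 79 + 17.4304/60 = 79.290507
  E → positive

1. -27.58861, -174.53628
2. -12.91818, 128.55789
3. -75.56058, 23.83867
4. 24.83105, -94.07860
5. -24.84375, 45.11167
6. -53.37352, 79.29051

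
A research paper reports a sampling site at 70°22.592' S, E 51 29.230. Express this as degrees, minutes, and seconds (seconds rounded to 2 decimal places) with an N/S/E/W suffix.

φ: 22.59200′ → 22′ and 0.59200 × 60 = 35.5200″
Longitude: fractional minutes 0.23000 × 60 = 13.8000″

70°22′35.52″ S, 51°29′13.80″ E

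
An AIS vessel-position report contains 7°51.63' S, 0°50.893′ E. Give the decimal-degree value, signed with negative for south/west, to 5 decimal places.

-7.86050, 0.84822

φ: 51.63′ = 0.860500°; total 7.860500
S → negative
λ: 0 + 50.893/60 = 0.848217
E ⇒ keep positive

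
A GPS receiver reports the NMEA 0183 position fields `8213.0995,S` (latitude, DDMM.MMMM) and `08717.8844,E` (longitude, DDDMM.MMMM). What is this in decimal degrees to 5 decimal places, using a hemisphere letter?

82.21833° S, 87.29807° E

Lat: degrees = first 2 digits = 82, minutes = 13.0995; 82 + 13.0995/60 = 82.218325
Longitude: split at 3 digits → 087° and 17.8844′; 87 + 17.8844/60 = 87.298073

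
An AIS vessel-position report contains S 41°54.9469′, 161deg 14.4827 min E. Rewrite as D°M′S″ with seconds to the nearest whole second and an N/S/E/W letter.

41°54′57″ S, 161°14′29″ E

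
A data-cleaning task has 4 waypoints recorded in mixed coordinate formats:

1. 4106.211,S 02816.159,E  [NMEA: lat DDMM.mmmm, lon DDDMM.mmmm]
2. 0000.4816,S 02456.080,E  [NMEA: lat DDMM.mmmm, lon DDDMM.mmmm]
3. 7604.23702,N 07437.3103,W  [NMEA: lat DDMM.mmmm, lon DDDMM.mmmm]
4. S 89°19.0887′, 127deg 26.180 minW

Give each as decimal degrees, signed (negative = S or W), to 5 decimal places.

1. -41.10352, 28.26932
2. -0.00803, 24.93467
3. 76.07062, -74.62184
4. -89.31815, -127.43633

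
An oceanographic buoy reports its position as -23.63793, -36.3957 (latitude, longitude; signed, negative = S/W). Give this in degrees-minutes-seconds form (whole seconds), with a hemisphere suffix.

23°38′17″ S, 36°23′45″ W

Latitude is negative → S; |value| = 23.637930
Latitude: 0.637930 × 60 = 38.27580′ → 38′, remainder × 60 = 16.55″
Longitude is negative → W; |value| = 36.395700
λ: 0.395700° → 23.74200′; 0.74200 × 60 = 44.52″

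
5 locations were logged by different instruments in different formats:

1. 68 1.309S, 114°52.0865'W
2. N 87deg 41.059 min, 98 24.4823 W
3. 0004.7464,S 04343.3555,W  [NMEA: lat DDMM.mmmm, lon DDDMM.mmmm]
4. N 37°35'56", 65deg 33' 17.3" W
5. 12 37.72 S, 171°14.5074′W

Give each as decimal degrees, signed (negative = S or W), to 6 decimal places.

1. -68.021817, -114.868108
2. 87.684317, -98.408038
3. -0.079107, -43.722592
4. 37.598889, -65.554806
5. -12.628667, -171.241790

Point 1:
  Lat: 68 + 1.309/60 = 68.0218167
  S ⇒ negate
  λ: 114 + 52.0865/60 = 114.8681083
  hemisphere W, so the sign is −
Point 2:
  φ: 41.059′ = 0.684317°; total 87.6843167
  N → positive
  λ: 98 + 24.4823/60 = 98.4080383
  W ⇒ negate
Point 3:
  Lat: degrees = first 2 digits = 0, minutes = 4.7464; 0 + 4.7464/60 = 0.0791067
  S ⇒ negate
  Longitude: split at 3 digits → 043° and 43.3555′; 43 + 43.3555/60 = 43.7225917
  W → negative
Point 4:
  Lat: 37° + 35/60 + 56/3600 = 37 + 0.583333 + 0.015556 = 37.5988889
  N ⇒ keep positive
  Longitude: 65° + 33/60 + 17.3/3600 = 65 + 0.550000 + 0.004806 = 65.5548056
  W ⇒ negate
Point 5:
  φ: 37.72′ = 0.628667°; total 12.6286667
  S → negative
  Lon: 14.5074′ = 0.241790°; total 171.2417900
  W → negative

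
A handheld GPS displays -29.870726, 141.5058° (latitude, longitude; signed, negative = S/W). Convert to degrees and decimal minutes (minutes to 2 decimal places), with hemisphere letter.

Latitude is negative → S; |value| = 29.870726
Latitude: fractional part 0.870726 → 52.2436 minutes
Longitude: fractional part 0.505800 → 30.3480 minutes

29° 52.24′ S, 141° 30.35′ E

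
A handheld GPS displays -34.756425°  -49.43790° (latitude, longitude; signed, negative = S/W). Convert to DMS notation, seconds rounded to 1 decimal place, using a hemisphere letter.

Latitude is negative → S; |value| = 34.756425
Lat: whole degrees 34; 45.38550′ → 45′ and 23.130″
Longitude is negative → W; |value| = 49.437900
λ: whole degrees 49; 26.27400′ → 26′ and 16.440″

34°45′23.1″ S, 49°26′16.4″ W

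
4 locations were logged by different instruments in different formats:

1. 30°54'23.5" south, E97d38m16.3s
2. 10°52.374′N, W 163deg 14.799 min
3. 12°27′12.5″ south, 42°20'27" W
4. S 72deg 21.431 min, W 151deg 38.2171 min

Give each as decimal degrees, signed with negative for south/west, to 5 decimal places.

Point 1:
  Lat: 30° + 54/60 + 23.5/3600 = 30 + 0.900000 + 0.006528 = 30.906528
  S ⇒ negate
  Longitude: 38′ + 16.3″ = 38.27167′; 97 + 38.27167/60 = 97.637861
  E → positive
Point 2:
  Lat: 10 + 52.374/60 = 10.872900
  N ⇒ keep positive
  λ: 163 + 14.799/60 = 163.246650
  W → negative
Point 3:
  Latitude: 12 + 27/60 + 12.5/3600 = 12.453472
  S → negative
  Longitude: 42 + 20/60 + 27/3600 = 42.340833
  hemisphere W, so the sign is −
Point 4:
  φ: 21.431′ = 0.357183°; total 72.357183
  hemisphere S, so the sign is −
  Lon: 151 + 38.2171/60 = 151.636952
  W ⇒ negate

1. -30.90653, 97.63786
2. 10.87290, -163.24665
3. -12.45347, -42.34083
4. -72.35718, -151.63695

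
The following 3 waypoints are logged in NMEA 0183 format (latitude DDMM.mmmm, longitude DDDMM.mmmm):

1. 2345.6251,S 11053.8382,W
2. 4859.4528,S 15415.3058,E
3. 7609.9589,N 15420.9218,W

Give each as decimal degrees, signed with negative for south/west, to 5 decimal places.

Point 1:
  Latitude: split at 2 digits → 23° and 45.6251′; 23 + 45.6251/60 = 23.760418
  S → negative
  Longitude: degrees = first 3 digits = 110, minutes = 53.8382; 110 + 53.8382/60 = 110.897303
  hemisphere W, so the sign is −
Point 2:
  Latitude: split at 2 digits → 48° and 59.4528′; 48 + 59.4528/60 = 48.990880
  S ⇒ negate
  Lon: degrees = first 3 digits = 154, minutes = 15.3058; 154 + 15.3058/60 = 154.255097
  E ⇒ keep positive
Point 3:
  φ: split at 2 digits → 76° and 9.9589′; 76 + 9.9589/60 = 76.165982
  N ⇒ keep positive
  Longitude: degrees = first 3 digits = 154, minutes = 20.9218; 154 + 20.9218/60 = 154.348697
  W ⇒ negate

1. -23.76042, -110.89730
2. -48.99088, 154.25510
3. 76.16598, -154.34870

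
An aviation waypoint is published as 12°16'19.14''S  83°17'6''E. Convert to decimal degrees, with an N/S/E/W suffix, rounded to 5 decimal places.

12.27198° S, 83.28500° E

Latitude: 12° + 16/60 + 19.14/3600 = 12 + 0.266667 + 0.005317 = 12.271983
λ: 17′ + 6″ = 17.10000′; 83 + 17.10000/60 = 83.285000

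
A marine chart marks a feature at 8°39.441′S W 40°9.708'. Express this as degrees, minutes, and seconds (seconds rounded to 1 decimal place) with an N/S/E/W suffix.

8°39′26.5″ S, 40°09′42.5″ W

φ: fractional minutes 0.44100 × 60 = 26.460″
Longitude: fractional minutes 0.70800 × 60 = 42.480″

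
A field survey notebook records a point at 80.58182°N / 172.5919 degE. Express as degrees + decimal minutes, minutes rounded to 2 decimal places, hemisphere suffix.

80° 34.91′ N, 172° 35.51′ E

Latitude: fractional part 0.581820 → 34.9092 minutes
Lon: fractional part 0.591900 → 35.5140 minutes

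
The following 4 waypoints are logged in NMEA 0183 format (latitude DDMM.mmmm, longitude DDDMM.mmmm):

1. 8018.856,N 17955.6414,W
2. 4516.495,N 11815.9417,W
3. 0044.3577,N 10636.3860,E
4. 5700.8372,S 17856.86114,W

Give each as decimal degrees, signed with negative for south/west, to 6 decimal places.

1. 80.314267, -179.927357
2. 45.274917, -118.265695
3. 0.739295, 106.606433
4. -57.013953, -178.947686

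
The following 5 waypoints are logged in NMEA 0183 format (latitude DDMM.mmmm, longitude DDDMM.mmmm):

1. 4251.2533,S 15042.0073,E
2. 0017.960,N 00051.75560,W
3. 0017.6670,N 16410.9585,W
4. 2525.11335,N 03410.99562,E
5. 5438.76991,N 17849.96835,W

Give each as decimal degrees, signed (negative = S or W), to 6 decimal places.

Point 1:
  Latitude: degrees = first 2 digits = 42, minutes = 51.2533; 42 + 51.2533/60 = 42.8542217
  hemisphere S, so the sign is −
  Longitude: split at 3 digits → 150° and 42.0073′; 150 + 42.0073/60 = 150.7001217
  E ⇒ keep positive
Point 2:
  Lat: split at 2 digits → 00° and 17.96′; 0 + 17.96/60 = 0.2993333
  N → positive
  λ: degrees = first 3 digits = 0, minutes = 51.7556; 0 + 51.7556/60 = 0.8625933
  hemisphere W, so the sign is −
Point 3:
  φ: degrees = first 2 digits = 0, minutes = 17.667; 0 + 17.667/60 = 0.2944500
  N ⇒ keep positive
  λ: degrees = first 3 digits = 164, minutes = 10.9585; 164 + 10.9585/60 = 164.1826417
  W → negative
Point 4:
  Latitude: degrees = first 2 digits = 25, minutes = 25.11335; 25 + 25.11335/60 = 25.4185558
  N → positive
  Lon: degrees = first 3 digits = 34, minutes = 10.99562; 34 + 10.99562/60 = 34.1832603
  E → positive
Point 5:
  Lat: degrees = first 2 digits = 54, minutes = 38.76991; 54 + 38.76991/60 = 54.6461652
  N → positive
  Longitude: split at 3 digits → 178° and 49.96835′; 178 + 49.96835/60 = 178.8328058
  W ⇒ negate

1. -42.854222, 150.700122
2. 0.299333, -0.862593
3. 0.294450, -164.182642
4. 25.418556, 34.183260
5. 54.646165, -178.832806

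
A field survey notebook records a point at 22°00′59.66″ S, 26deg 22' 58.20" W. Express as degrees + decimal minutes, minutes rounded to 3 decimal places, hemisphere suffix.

22° 0.994′ S, 26° 22.970′ W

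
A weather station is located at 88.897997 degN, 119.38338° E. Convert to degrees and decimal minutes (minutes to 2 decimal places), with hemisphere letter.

88° 53.88′ N, 119° 23.00′ E

Latitude: minutes = (88.897997 − 88) × 60 = 53.8798
λ: fractional part 0.383380 → 23.0028 minutes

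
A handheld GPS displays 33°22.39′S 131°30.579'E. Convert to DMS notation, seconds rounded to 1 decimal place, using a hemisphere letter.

33°22′23.4″ S, 131°30′34.7″ E

Latitude: 22.39000′ → 22′ and 0.39000 × 60 = 23.400″
Longitude: 30.57900′ → 30′ and 0.57900 × 60 = 34.740″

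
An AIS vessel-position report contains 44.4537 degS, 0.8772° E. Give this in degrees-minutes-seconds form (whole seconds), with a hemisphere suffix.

Latitude: whole degrees 44; 27.22200′ → 27′ and 13.32″
Lon: whole degrees 0; 52.63200′ → 52′ and 37.92″

44°27′13″ S, 0°52′38″ E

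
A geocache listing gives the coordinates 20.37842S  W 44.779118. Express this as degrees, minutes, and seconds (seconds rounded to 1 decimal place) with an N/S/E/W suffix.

20°22′42.3″ S, 44°46′44.8″ W

Latitude: 0.378420 × 60 = 22.70520′ → 22′, remainder × 60 = 42.312″
Longitude: whole degrees 44; 46.74708′ → 46′ and 44.825″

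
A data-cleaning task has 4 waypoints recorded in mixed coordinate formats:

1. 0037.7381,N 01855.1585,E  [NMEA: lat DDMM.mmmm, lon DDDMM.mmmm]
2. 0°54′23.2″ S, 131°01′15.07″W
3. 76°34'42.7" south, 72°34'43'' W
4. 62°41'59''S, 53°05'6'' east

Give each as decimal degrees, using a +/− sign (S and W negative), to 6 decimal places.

1. 0.628968, 18.919308
2. -0.906444, -131.020853
3. -76.578528, -72.578611
4. -62.699722, 53.085000

Point 1:
  Latitude: degrees = first 2 digits = 0, minutes = 37.7381; 0 + 37.7381/60 = 0.6289683
  N → positive
  Lon: split at 3 digits → 018° and 55.1585′; 18 + 55.1585/60 = 18.9193083
  E ⇒ keep positive
Point 2:
  Lat: 0° + 54/60 + 23.2/3600 = 0 + 0.900000 + 0.006444 = 0.9064444
  hemisphere S, so the sign is −
  λ: 131 + 1/60 + 15.07/3600 = 131.0208528
  hemisphere W, so the sign is −
Point 3:
  Latitude: 76° + 34/60 + 42.7/3600 = 76 + 0.566667 + 0.011861 = 76.5785278
  hemisphere S, so the sign is −
  Longitude: 72 + 34/60 + 43/3600 = 72.5786111
  hemisphere W, so the sign is −
Point 4:
  Latitude: 62° + 41/60 + 59/3600 = 62 + 0.683333 + 0.016389 = 62.6997222
  S ⇒ negate
  λ: 5′ + 6″ = 5.10000′; 53 + 5.10000/60 = 53.0850000
  E → positive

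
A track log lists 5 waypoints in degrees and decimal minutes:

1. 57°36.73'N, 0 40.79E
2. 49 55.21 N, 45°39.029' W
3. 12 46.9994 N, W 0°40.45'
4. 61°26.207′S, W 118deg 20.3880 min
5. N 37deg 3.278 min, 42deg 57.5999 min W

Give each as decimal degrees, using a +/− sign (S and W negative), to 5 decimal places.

Point 1:
  Lat: 57 + 36.73/60 = 57.612167
  N ⇒ keep positive
  Longitude: 0 + 40.79/60 = 0.679833
  E ⇒ keep positive
Point 2:
  Latitude: 55.21′ = 0.920167°; total 49.920167
  N → positive
  λ: 39.029′ = 0.650483°; total 45.650483
  W → negative
Point 3:
  Latitude: 12 + 46.9994/60 = 12.783323
  N → positive
  Lon: 0 + 40.45/60 = 0.674167
  W → negative
Point 4:
  Latitude: 61 + 26.207/60 = 61.436783
  S ⇒ negate
  Longitude: 118 + 20.388/60 = 118.339800
  W ⇒ negate
Point 5:
  Latitude: 3.278′ = 0.054633°; total 37.054633
  N ⇒ keep positive
  Lon: 57.5999′ = 0.959998°; total 42.959998
  hemisphere W, so the sign is −

1. 57.61217, 0.67983
2. 49.92017, -45.65048
3. 12.78332, -0.67417
4. -61.43678, -118.33980
5. 37.05463, -42.96000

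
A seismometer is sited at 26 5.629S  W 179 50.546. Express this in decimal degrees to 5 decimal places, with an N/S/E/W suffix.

Latitude: 5.629′ = 0.093817°; total 26.093817
Lon: 50.546′ = 0.842433°; total 179.842433

26.09382° S, 179.84243° W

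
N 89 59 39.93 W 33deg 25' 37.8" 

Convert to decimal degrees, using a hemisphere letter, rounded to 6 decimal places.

89.994425° N, 33.427167° W

Lat: 59′ + 39.93″ = 59.66550′; 89 + 59.66550/60 = 89.9944250
λ: 33° + 25/60 + 37.8/3600 = 33 + 0.416667 + 0.010500 = 33.4271667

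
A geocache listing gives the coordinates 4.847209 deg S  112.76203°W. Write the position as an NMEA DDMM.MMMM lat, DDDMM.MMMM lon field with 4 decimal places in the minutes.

0450.8325,S / 11245.7218,W

Latitude: fractional part 0.847209 → 50.832540 minutes
Longitude: 112° + 0.762030 × 60 = 112° 45.721800′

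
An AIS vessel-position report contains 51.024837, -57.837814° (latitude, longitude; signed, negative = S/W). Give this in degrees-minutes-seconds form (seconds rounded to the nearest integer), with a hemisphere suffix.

51°01′29″ N, 57°50′16″ W

Latitude: whole degrees 51; 1.49022′ → 1′ and 29.41″
Longitude is negative → W; |value| = 57.837814
λ: whole degrees 57; 50.26884′ → 50′ and 16.13″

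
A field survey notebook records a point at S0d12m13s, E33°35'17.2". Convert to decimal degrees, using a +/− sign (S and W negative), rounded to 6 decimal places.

Lat: 12′ + 13″ = 12.21667′; 0 + 12.21667/60 = 0.2036111
hemisphere S, so the sign is −
λ: 35′ + 17.2″ = 35.28667′; 33 + 35.28667/60 = 33.5881111
E ⇒ keep positive

-0.203611, 33.588111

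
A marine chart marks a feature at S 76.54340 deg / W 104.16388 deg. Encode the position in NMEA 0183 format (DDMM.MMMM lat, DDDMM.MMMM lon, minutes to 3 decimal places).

Lat: minutes = (76.543400 − 76) × 60 = 32.60400
Lon: fractional part 0.163880 → 9.83280 minutes

7632.604,S / 10409.833,W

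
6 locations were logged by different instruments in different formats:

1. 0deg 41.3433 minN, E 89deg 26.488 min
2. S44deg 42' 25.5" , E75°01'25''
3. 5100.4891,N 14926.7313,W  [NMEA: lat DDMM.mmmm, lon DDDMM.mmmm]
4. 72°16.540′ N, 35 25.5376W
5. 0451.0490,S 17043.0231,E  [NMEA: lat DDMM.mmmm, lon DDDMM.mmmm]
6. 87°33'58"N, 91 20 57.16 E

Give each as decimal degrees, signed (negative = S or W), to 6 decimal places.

1. 0.689055, 89.441467
2. -44.707083, 75.023611
3. 51.008152, -149.445522
4. 72.275667, -35.425627
5. -4.850817, 170.717052
6. 87.566111, 91.349211

Point 1:
  Latitude: 41.3433′ = 0.689055°; total 0.6890550
  N → positive
  λ: 26.488′ = 0.441467°; total 89.4414667
  E → positive
Point 2:
  Lat: 44° + 42/60 + 25.5/3600 = 44 + 0.700000 + 0.007083 = 44.7070833
  S ⇒ negate
  λ: 1′ + 25″ = 1.41667′; 75 + 1.41667/60 = 75.0236111
  E ⇒ keep positive
Point 3:
  Lat: degrees = first 2 digits = 51, minutes = 0.4891; 51 + 0.4891/60 = 51.0081517
  N ⇒ keep positive
  Longitude: degrees = first 3 digits = 149, minutes = 26.7313; 149 + 26.7313/60 = 149.4455217
  W → negative
Point 4:
  Latitude: 16.54′ = 0.275667°; total 72.2756667
  N ⇒ keep positive
  λ: 35 + 25.5376/60 = 35.4256267
  W ⇒ negate
Point 5:
  φ: degrees = first 2 digits = 4, minutes = 51.049; 4 + 51.049/60 = 4.8508167
  hemisphere S, so the sign is −
  λ: degrees = first 3 digits = 170, minutes = 43.0231; 170 + 43.0231/60 = 170.7170517
  E ⇒ keep positive
Point 6:
  φ: 87 + 33/60 + 58/3600 = 87.5661111
  N ⇒ keep positive
  Lon: 91° + 20/60 + 57.16/3600 = 91 + 0.333333 + 0.015878 = 91.3492111
  E → positive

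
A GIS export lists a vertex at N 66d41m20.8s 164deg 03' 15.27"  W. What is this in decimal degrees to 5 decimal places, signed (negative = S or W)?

Lat: 66° + 41/60 + 20.8/3600 = 66 + 0.683333 + 0.005778 = 66.689111
N ⇒ keep positive
λ: 164 + 3/60 + 15.27/3600 = 164.054242
W → negative

66.68911, -164.05424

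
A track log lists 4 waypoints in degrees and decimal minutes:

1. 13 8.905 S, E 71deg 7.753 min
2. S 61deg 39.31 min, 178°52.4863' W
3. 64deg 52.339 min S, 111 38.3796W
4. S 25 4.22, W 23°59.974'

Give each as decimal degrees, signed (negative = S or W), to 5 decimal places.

Point 1:
  φ: 8.905′ = 0.148417°; total 13.148417
  hemisphere S, so the sign is −
  Longitude: 7.753′ = 0.129217°; total 71.129217
  E ⇒ keep positive
Point 2:
  Lat: 61 + 39.31/60 = 61.655167
  hemisphere S, so the sign is −
  λ: 52.4863′ = 0.874772°; total 178.874772
  W ⇒ negate
Point 3:
  Lat: 64 + 52.339/60 = 64.872317
  hemisphere S, so the sign is −
  λ: 38.3796′ = 0.639660°; total 111.639660
  hemisphere W, so the sign is −
Point 4:
  Latitude: 4.22′ = 0.070333°; total 25.070333
  hemisphere S, so the sign is −
  λ: 23 + 59.974/60 = 23.999567
  W ⇒ negate

1. -13.14842, 71.12922
2. -61.65517, -178.87477
3. -64.87232, -111.63966
4. -25.07033, -23.99957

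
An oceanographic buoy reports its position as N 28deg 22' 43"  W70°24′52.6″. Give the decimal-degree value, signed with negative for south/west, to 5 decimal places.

28.37861, -70.41461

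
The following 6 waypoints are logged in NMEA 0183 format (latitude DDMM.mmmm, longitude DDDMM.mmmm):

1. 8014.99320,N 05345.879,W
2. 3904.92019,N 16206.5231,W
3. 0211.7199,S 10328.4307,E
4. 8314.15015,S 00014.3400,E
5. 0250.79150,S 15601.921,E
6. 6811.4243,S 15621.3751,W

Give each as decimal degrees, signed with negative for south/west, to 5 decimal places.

1. 80.24989, -53.76465
2. 39.08200, -162.10872
3. -2.19533, 103.47385
4. -83.23584, 0.23900
5. -2.84653, 156.03202
6. -68.19041, -156.35625

Point 1:
  Latitude: degrees = first 2 digits = 80, minutes = 14.9932; 80 + 14.9932/60 = 80.249887
  N ⇒ keep positive
  Longitude: degrees = first 3 digits = 53, minutes = 45.879; 53 + 45.879/60 = 53.764650
  W → negative
Point 2:
  Lat: split at 2 digits → 39° and 4.92019′; 39 + 4.92019/60 = 39.082003
  N ⇒ keep positive
  Lon: degrees = first 3 digits = 162, minutes = 6.5231; 162 + 6.5231/60 = 162.108718
  W ⇒ negate
Point 3:
  Latitude: degrees = first 2 digits = 2, minutes = 11.7199; 2 + 11.7199/60 = 2.195332
  S ⇒ negate
  Lon: degrees = first 3 digits = 103, minutes = 28.4307; 103 + 28.4307/60 = 103.473845
  E → positive
Point 4:
  Lat: split at 2 digits → 83° and 14.15015′; 83 + 14.15015/60 = 83.235836
  S → negative
  Lon: split at 3 digits → 000° and 14.34′; 0 + 14.34/60 = 0.239000
  E → positive
Point 5:
  Lat: split at 2 digits → 02° and 50.7915′; 2 + 50.7915/60 = 2.846525
  S ⇒ negate
  λ: split at 3 digits → 156° and 1.921′; 156 + 1.921/60 = 156.032017
  E → positive
Point 6:
  Lat: degrees = first 2 digits = 68, minutes = 11.4243; 68 + 11.4243/60 = 68.190405
  S → negative
  Lon: split at 3 digits → 156° and 21.3751′; 156 + 21.3751/60 = 156.356252
  hemisphere W, so the sign is −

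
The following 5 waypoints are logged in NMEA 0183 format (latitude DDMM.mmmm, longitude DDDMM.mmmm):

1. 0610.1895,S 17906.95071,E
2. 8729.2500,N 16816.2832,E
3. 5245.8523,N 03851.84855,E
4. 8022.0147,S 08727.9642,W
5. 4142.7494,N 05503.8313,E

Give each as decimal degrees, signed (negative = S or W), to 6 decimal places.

1. -6.169825, 179.115845
2. 87.487500, 168.271387
3. 52.764205, 38.864143
4. -80.366912, -87.466070
5. 41.712490, 55.063855

Point 1:
  Latitude: split at 2 digits → 06° and 10.1895′; 6 + 10.1895/60 = 6.1698250
  hemisphere S, so the sign is −
  λ: split at 3 digits → 179° and 6.95071′; 179 + 6.95071/60 = 179.1158452
  E ⇒ keep positive
Point 2:
  Latitude: degrees = first 2 digits = 87, minutes = 29.25; 87 + 29.25/60 = 87.4875000
  N ⇒ keep positive
  Lon: split at 3 digits → 168° and 16.2832′; 168 + 16.2832/60 = 168.2713867
  E → positive
Point 3:
  Lat: split at 2 digits → 52° and 45.8523′; 52 + 45.8523/60 = 52.7642050
  N → positive
  λ: split at 3 digits → 038° and 51.84855′; 38 + 51.84855/60 = 38.8641425
  E → positive
Point 4:
  φ: split at 2 digits → 80° and 22.0147′; 80 + 22.0147/60 = 80.3669117
  hemisphere S, so the sign is −
  λ: split at 3 digits → 087° and 27.9642′; 87 + 27.9642/60 = 87.4660700
  hemisphere W, so the sign is −
Point 5:
  Lat: split at 2 digits → 41° and 42.7494′; 41 + 42.7494/60 = 41.7124900
  N → positive
  Longitude: degrees = first 3 digits = 55, minutes = 3.8313; 55 + 3.8313/60 = 55.0638550
  E → positive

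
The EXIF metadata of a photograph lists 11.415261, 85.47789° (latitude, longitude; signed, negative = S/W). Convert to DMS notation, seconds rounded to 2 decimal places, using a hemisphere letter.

11°24′54.94″ N, 85°28′40.40″ E

φ: whole degrees 11; 24.91566′ → 24′ and 54.9396″
λ: whole degrees 85; 28.67340′ → 28′ and 40.4040″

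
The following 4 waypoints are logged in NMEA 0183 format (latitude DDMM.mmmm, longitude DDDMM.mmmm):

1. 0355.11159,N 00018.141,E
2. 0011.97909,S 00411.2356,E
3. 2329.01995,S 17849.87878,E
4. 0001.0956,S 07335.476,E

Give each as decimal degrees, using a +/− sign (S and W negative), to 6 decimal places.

Point 1:
  φ: degrees = first 2 digits = 3, minutes = 55.11159; 3 + 55.11159/60 = 3.9185265
  N ⇒ keep positive
  Lon: degrees = first 3 digits = 0, minutes = 18.141; 0 + 18.141/60 = 0.3023500
  E ⇒ keep positive
Point 2:
  Latitude: degrees = first 2 digits = 0, minutes = 11.97909; 0 + 11.97909/60 = 0.1996515
  S ⇒ negate
  λ: split at 3 digits → 004° and 11.2356′; 4 + 11.2356/60 = 4.1872600
  E → positive
Point 3:
  φ: degrees = first 2 digits = 23, minutes = 29.01995; 23 + 29.01995/60 = 23.4836658
  S ⇒ negate
  λ: split at 3 digits → 178° and 49.87878′; 178 + 49.87878/60 = 178.8313130
  E ⇒ keep positive
Point 4:
  Lat: split at 2 digits → 00° and 1.0956′; 0 + 1.0956/60 = 0.0182600
  hemisphere S, so the sign is −
  Lon: degrees = first 3 digits = 73, minutes = 35.476; 73 + 35.476/60 = 73.5912667
  E → positive

1. 3.918527, 0.302350
2. -0.199652, 4.187260
3. -23.483666, 178.831313
4. -0.018260, 73.591267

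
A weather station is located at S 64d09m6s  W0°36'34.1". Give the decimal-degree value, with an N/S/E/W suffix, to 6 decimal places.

Latitude: 64 + 9/60 + 6/3600 = 64.1516667
Lon: 36′ + 34.1″ = 36.56833′; 0 + 36.56833/60 = 0.6094722

64.151667° S, 0.609472° W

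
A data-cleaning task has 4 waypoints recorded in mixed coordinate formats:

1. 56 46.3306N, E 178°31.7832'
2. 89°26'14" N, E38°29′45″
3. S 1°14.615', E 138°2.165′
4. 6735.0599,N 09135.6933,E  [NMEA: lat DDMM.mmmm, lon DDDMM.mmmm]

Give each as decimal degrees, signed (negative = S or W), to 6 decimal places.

Point 1:
  φ: 56 + 46.3306/60 = 56.7721767
  N → positive
  Lon: 178 + 31.7832/60 = 178.5297200
  E ⇒ keep positive
Point 2:
  φ: 89 + 26/60 + 14/3600 = 89.4372222
  N ⇒ keep positive
  Lon: 38 + 29/60 + 45/3600 = 38.4958333
  E ⇒ keep positive
Point 3:
  φ: 14.615′ = 0.243583°; total 1.2435833
  hemisphere S, so the sign is −
  λ: 138 + 2.165/60 = 138.0360833
  E → positive
Point 4:
  φ: split at 2 digits → 67° and 35.0599′; 67 + 35.0599/60 = 67.5843317
  N ⇒ keep positive
  Longitude: degrees = first 3 digits = 91, minutes = 35.6933; 91 + 35.6933/60 = 91.5948883
  E → positive

1. 56.772177, 178.529720
2. 89.437222, 38.495833
3. -1.243583, 138.036083
4. 67.584332, 91.594888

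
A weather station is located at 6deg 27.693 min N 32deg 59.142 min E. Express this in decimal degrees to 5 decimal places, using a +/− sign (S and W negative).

φ: 6 + 27.693/60 = 6.461550
N → positive
Longitude: 59.142′ = 0.985700°; total 32.985700
E ⇒ keep positive

6.46155, 32.98570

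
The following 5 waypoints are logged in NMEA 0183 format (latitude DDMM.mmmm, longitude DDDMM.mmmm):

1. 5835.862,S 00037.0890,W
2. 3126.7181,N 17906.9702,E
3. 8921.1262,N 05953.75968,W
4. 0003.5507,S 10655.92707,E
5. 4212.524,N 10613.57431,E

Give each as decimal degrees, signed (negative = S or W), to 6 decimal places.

1. -58.597700, -0.618150
2. 31.445302, 179.116170
3. 89.352103, -59.895995
4. -0.059178, 106.932118
5. 42.208733, 106.226239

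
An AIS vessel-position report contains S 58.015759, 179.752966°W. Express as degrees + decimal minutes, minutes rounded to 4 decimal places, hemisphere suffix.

Lat: 58° + 0.015759 × 60 = 58° 0.945540′
Longitude: 179° + 0.752966 × 60 = 179° 45.177960′

58° 0.9455′ S, 179° 45.1780′ W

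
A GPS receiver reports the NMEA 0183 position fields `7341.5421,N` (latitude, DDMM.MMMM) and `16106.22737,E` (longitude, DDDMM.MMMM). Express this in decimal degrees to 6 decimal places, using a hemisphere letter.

73.692368° N, 161.103790° E

Lat: degrees = first 2 digits = 73, minutes = 41.5421; 73 + 41.5421/60 = 73.6923683
Lon: split at 3 digits → 161° and 6.22737′; 161 + 6.22737/60 = 161.1037895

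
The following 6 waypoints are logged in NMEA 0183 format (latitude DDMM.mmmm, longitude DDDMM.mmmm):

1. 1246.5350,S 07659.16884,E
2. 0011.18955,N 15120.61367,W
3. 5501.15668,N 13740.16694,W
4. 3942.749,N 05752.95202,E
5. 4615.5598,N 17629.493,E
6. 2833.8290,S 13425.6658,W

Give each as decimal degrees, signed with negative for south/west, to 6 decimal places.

Point 1:
  φ: split at 2 digits → 12° and 46.535′; 12 + 46.535/60 = 12.7755833
  hemisphere S, so the sign is −
  λ: degrees = first 3 digits = 76, minutes = 59.16884; 76 + 59.16884/60 = 76.9861473
  E → positive
Point 2:
  Lat: split at 2 digits → 00° and 11.18955′; 0 + 11.18955/60 = 0.1864925
  N → positive
  Lon: degrees = first 3 digits = 151, minutes = 20.61367; 151 + 20.61367/60 = 151.3435612
  hemisphere W, so the sign is −
Point 3:
  Lat: degrees = first 2 digits = 55, minutes = 1.15668; 55 + 1.15668/60 = 55.0192780
  N → positive
  Longitude: split at 3 digits → 137° and 40.16694′; 137 + 40.16694/60 = 137.6694490
  W ⇒ negate
Point 4:
  φ: split at 2 digits → 39° and 42.749′; 39 + 42.749/60 = 39.7124833
  N → positive
  λ: degrees = first 3 digits = 57, minutes = 52.95202; 57 + 52.95202/60 = 57.8825337
  E → positive
Point 5:
  Latitude: degrees = first 2 digits = 46, minutes = 15.5598; 46 + 15.5598/60 = 46.2593300
  N ⇒ keep positive
  Lon: degrees = first 3 digits = 176, minutes = 29.493; 176 + 29.493/60 = 176.4915500
  E ⇒ keep positive
Point 6:
  Latitude: degrees = first 2 digits = 28, minutes = 33.829; 28 + 33.829/60 = 28.5638167
  S → negative
  Longitude: degrees = first 3 digits = 134, minutes = 25.6658; 134 + 25.6658/60 = 134.4277633
  hemisphere W, so the sign is −

1. -12.775583, 76.986147
2. 0.186493, -151.343561
3. 55.019278, -137.669449
4. 39.712483, 57.882534
5. 46.259330, 176.491550
6. -28.563817, -134.427763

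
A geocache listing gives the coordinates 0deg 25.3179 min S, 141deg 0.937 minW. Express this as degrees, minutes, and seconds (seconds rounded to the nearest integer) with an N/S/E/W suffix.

0°25′19″ S, 141°00′56″ W

Latitude: fractional minutes 0.31790 × 60 = 19.07″
λ: 0.93700′ → 0′ and 0.93700 × 60 = 56.22″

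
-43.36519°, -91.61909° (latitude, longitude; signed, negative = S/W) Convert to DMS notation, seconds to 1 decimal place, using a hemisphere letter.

43°21′54.7″ S, 91°37′8.7″ W

Latitude is negative → S; |value| = 43.365190
Lat: 0.365190° → 21.91140′; 0.91140 × 60 = 54.684″
Longitude is negative → W; |value| = 91.619090
Longitude: 0.619090° → 37.14540′; 0.14540 × 60 = 8.724″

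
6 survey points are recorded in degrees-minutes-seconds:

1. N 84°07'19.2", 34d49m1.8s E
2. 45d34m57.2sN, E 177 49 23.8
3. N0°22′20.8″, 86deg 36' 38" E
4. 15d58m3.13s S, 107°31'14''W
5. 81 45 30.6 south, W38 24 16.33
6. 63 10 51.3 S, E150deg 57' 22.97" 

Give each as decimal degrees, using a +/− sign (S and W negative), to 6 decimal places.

1. 84.122000, 34.817167
2. 45.582556, 177.823278
3. 0.372444, 86.610556
4. -15.967536, -107.520556
5. -81.758500, -38.404536
6. -63.180917, 150.956381

Point 1:
  φ: 84° + 7/60 + 19.2/3600 = 84 + 0.116667 + 0.005333 = 84.1220000
  N ⇒ keep positive
  Lon: 34 + 49/60 + 1.8/3600 = 34.8171667
  E ⇒ keep positive
Point 2:
  Latitude: 45° + 34/60 + 57.2/3600 = 45 + 0.566667 + 0.015889 = 45.5825556
  N → positive
  λ: 177° + 49/60 + 23.8/3600 = 177 + 0.816667 + 0.006611 = 177.8232778
  E ⇒ keep positive
Point 3:
  Latitude: 22′ + 20.8″ = 22.34667′; 0 + 22.34667/60 = 0.3724444
  N → positive
  Longitude: 86 + 36/60 + 38/3600 = 86.6105556
  E → positive
Point 4:
  Latitude: 58′ + 3.13″ = 58.05217′; 15 + 58.05217/60 = 15.9675361
  S → negative
  λ: 107° + 31/60 + 14/3600 = 107 + 0.516667 + 0.003889 = 107.5205556
  hemisphere W, so the sign is −
Point 5:
  Latitude: 81° + 45/60 + 30.6/3600 = 81 + 0.750000 + 0.008500 = 81.7585000
  hemisphere S, so the sign is −
  Longitude: 38 + 24/60 + 16.33/3600 = 38.4045361
  hemisphere W, so the sign is −
Point 6:
  Latitude: 63° + 10/60 + 51.3/3600 = 63 + 0.166667 + 0.014250 = 63.1809167
  hemisphere S, so the sign is −
  Longitude: 150° + 57/60 + 22.97/3600 = 150 + 0.950000 + 0.006381 = 150.9563806
  E → positive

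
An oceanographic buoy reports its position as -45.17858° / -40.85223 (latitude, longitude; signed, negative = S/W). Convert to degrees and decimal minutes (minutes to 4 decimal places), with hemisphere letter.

Latitude is negative → S; |value| = 45.178580
Latitude: 45° + 0.178580 × 60 = 45° 10.714800′
Longitude is negative → W; |value| = 40.852230
Longitude: 40° + 0.852230 × 60 = 40° 51.133800′

45° 10.7148′ S, 40° 51.1338′ W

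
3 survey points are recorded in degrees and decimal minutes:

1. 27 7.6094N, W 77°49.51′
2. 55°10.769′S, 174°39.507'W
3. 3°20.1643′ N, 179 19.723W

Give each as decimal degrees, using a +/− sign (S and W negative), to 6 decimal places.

Point 1:
  φ: 7.6094′ = 0.126823°; total 27.1268233
  N → positive
  Longitude: 49.51′ = 0.825167°; total 77.8251667
  W → negative
Point 2:
  Latitude: 55 + 10.769/60 = 55.1794833
  hemisphere S, so the sign is −
  Longitude: 39.507′ = 0.658450°; total 174.6584500
  hemisphere W, so the sign is −
Point 3:
  Latitude: 3 + 20.1643/60 = 3.3360717
  N → positive
  Lon: 19.723′ = 0.328717°; total 179.3287167
  W ⇒ negate

1. 27.126823, -77.825167
2. -55.179483, -174.658450
3. 3.336072, -179.328717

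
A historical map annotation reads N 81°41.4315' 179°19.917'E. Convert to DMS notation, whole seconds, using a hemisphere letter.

Lat: fractional minutes 0.43150 × 60 = 25.89″
Lon: 19.91700′ → 19′ and 0.91700 × 60 = 55.02″

81°41′26″ N, 179°19′55″ E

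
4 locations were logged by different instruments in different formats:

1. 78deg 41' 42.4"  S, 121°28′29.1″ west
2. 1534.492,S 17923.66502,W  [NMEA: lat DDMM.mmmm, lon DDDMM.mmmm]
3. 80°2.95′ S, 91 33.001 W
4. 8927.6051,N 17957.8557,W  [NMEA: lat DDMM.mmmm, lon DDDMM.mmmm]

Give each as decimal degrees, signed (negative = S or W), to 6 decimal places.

1. -78.695111, -121.474750
2. -15.574867, -179.394417
3. -80.049167, -91.550017
4. 89.460085, -179.964262

Point 1:
  φ: 78° + 41/60 + 42.4/3600 = 78 + 0.683333 + 0.011778 = 78.6951111
  S ⇒ negate
  Longitude: 121 + 28/60 + 29.1/3600 = 121.4747500
  hemisphere W, so the sign is −
Point 2:
  Lat: degrees = first 2 digits = 15, minutes = 34.492; 15 + 34.492/60 = 15.5748667
  S → negative
  λ: degrees = first 3 digits = 179, minutes = 23.66502; 179 + 23.66502/60 = 179.3944170
  W → negative
Point 3:
  Lat: 80 + 2.95/60 = 80.0491667
  hemisphere S, so the sign is −
  λ: 91 + 33.001/60 = 91.5500167
  hemisphere W, so the sign is −
Point 4:
  Latitude: split at 2 digits → 89° and 27.6051′; 89 + 27.6051/60 = 89.4600850
  N ⇒ keep positive
  λ: split at 3 digits → 179° and 57.8557′; 179 + 57.8557/60 = 179.9642617
  W ⇒ negate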